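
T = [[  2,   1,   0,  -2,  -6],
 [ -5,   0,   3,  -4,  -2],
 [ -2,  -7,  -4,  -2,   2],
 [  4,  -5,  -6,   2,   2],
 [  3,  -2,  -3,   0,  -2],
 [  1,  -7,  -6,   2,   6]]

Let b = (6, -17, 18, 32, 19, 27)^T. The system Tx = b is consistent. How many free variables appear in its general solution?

Row reduce the augmented matrix [T | b].
R2 ← R2 + (5/2)·R1: [0, 5/2, 3, -9, -17, -2]
R3 ← R3 + R1: [0, -6, -4, -4, -4, 24]
R4 ← R4 − (2)·R1: [0, -7, -6, 6, 14, 20]
R5 ← R5 − (3/2)·R1: [0, -7/2, -3, 3, 7, 10]
R6 ← R6 − (1/2)·R1: [0, -15/2, -6, 3, 9, 24]
R3 ← R3 + (12/5)·R2: [0, 0, 16/5, -128/5, -224/5, 96/5]
R4 ← R4 + (14/5)·R2: [0, 0, 12/5, -96/5, -168/5, 72/5]
R5 ← R5 + (7/5)·R2: [0, 0, 6/5, -48/5, -84/5, 36/5]
R6 ← R6 + (3)·R2: [0, 0, 3, -24, -42, 18]
R4 ← R4 − (3/4)·R3: [0, 0, 0, 0, 0, 0]
R5 ← R5 − (3/8)·R3: [0, 0, 0, 0, 0, 0]
R6 ← R6 − (15/16)·R3: [0, 0, 0, 0, 0, 0]
The echelon form has 3 nonzero rows, and every pivot lies in the first 5 columns, so rank(T) = rank([T|b]) = 3.
The system is consistent.
Free variables = (unknowns) − (rank) = 5 − 3 = 2.

2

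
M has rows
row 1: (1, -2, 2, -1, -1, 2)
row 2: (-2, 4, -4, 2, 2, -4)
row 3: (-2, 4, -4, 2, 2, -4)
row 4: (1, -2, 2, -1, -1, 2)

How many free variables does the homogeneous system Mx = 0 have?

5

Row reduce to echelon form.
R2 ← R2 + (2)·R1: [0, 0, 0, 0, 0, 0]
R3 ← R3 + (2)·R1: [0, 0, 0, 0, 0, 0]
R4 ← R4 − R1: [0, 0, 0, 0, 0, 0]
1 nonzero row, so rank(M) = 1.
M has 6 columns; by rank–nullity, nullity = 6 − 1 = 5.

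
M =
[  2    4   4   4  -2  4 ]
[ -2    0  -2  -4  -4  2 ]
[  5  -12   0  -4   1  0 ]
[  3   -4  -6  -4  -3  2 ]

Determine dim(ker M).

Row reduce to echelon form.
R2 ← R2 + R1: [0, 4, 2, 0, -6, 6]
R3 ← R3 − (5/2)·R1: [0, -22, -10, -14, 6, -10]
R4 ← R4 − (3/2)·R1: [0, -10, -12, -10, 0, -4]
R3 ← R3 + (11/2)·R2: [0, 0, 1, -14, -27, 23]
R4 ← R4 + (5/2)·R2: [0, 0, -7, -10, -15, 11]
R4 ← R4 + (7)·R3: [0, 0, 0, -108, -204, 172]
4 nonzero rows, so rank(M) = 4.
M has 6 columns; by rank–nullity, nullity = 6 − 4 = 2.

2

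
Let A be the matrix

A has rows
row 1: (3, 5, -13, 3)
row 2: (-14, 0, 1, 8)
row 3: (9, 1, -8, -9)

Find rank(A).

Row reduce to echelon form.
R2 ← R2 + (14/3)·R1: [0, 70/3, -179/3, 22]
R3 ← R3 − (3)·R1: [0, -14, 31, -18]
R3 ← R3 + (3/5)·R2: [0, 0, -24/5, -24/5]
Echelon form has 3 nonzero rows, so rank(A) = 3.

3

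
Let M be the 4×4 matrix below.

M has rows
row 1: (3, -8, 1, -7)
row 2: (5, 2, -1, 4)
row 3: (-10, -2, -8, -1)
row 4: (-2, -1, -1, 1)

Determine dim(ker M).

Row reduce to echelon form.
R2 ← R2 − (5/3)·R1: [0, 46/3, -8/3, 47/3]
R3 ← R3 + (10/3)·R1: [0, -86/3, -14/3, -73/3]
R4 ← R4 + (2/3)·R1: [0, -19/3, -1/3, -11/3]
R3 ← R3 + (43/23)·R2: [0, 0, -222/23, 114/23]
R4 ← R4 + (19/46)·R2: [0, 0, -33/23, 129/46]
R4 ← R4 − (11/74)·R3: [0, 0, 0, 153/74]
4 nonzero rows, so rank(M) = 4.
M has 4 columns; by rank–nullity, nullity = 4 − 4 = 0.

0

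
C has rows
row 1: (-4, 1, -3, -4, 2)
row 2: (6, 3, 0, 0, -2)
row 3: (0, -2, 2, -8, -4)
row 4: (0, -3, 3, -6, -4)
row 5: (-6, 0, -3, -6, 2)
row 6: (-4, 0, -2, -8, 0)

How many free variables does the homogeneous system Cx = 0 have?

2

Row reduce to echelon form.
R2 ← R2 + (3/2)·R1: [0, 9/2, -9/2, -6, 1]
R5 ← R5 − (3/2)·R1: [0, -3/2, 3/2, 0, -1]
R6 ← R6 − R1: [0, -1, 1, -4, -2]
R3 ← R3 + (4/9)·R2: [0, 0, 0, -32/3, -32/9]
R4 ← R4 + (2/3)·R2: [0, 0, 0, -10, -10/3]
R5 ← R5 + (1/3)·R2: [0, 0, 0, -2, -2/3]
R6 ← R6 + (2/9)·R2: [0, 0, 0, -16/3, -16/9]
R4 ← R4 − (15/16)·R3: [0, 0, 0, 0, 0]
R5 ← R5 − (3/16)·R3: [0, 0, 0, 0, 0]
R6 ← R6 − (1/2)·R3: [0, 0, 0, 0, 0]
3 nonzero rows, so rank(C) = 3.
C has 5 columns; by rank–nullity, nullity = 5 − 3 = 2.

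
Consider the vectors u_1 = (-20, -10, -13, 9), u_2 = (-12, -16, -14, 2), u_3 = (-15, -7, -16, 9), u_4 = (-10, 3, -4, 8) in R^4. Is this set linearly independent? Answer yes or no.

no

Form the matrix with these vectors as rows and row reduce.
R2 ← R2 − (3/5)·R1: [0, -10, -31/5, -17/5]
R3 ← R3 − (3/4)·R1: [0, 1/2, -25/4, 9/4]
R4 ← R4 − (1/2)·R1: [0, 8, 5/2, 7/2]
R3 ← R3 + (1/20)·R2: [0, 0, -164/25, 52/25]
R4 ← R4 + (4/5)·R2: [0, 0, -123/50, 39/50]
R4 ← R4 − (3/8)·R3: [0, 0, 0, 0]
3 nonzero rows, so the 4 vectors span a space of dimension 3.
Since 3 < 4, the vectors are linearly dependent.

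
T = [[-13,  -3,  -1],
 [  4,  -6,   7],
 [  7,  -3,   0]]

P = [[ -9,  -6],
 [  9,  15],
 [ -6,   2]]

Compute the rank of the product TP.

2

First compute TP:
[[ 96,  31],
 [-132, -100],
 [-90, -87]]
Now row reduce the product.
R2 ← R2 + (11/8)·R1: [0, -459/8]
R3 ← R3 + (15/16)·R1: [0, -927/16]
R3 ← R3 − (103/102)·R2: [0, 0]
2 nonzero rows, so rank(TP) = 2.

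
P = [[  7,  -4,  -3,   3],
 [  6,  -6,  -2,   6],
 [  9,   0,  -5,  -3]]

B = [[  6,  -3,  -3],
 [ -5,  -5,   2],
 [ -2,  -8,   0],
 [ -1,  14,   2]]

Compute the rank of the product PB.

First compute PB:
[[ 65,  65, -23],
 [ 64, 112, -18],
 [ 67, -29, -33]]
Now row reduce the product.
R2 ← R2 − (64/65)·R1: [0, 48, 302/65]
R3 ← R3 − (67/65)·R1: [0, -96, -604/65]
R3 ← R3 + (2)·R2: [0, 0, 0]
2 nonzero rows, so rank(PB) = 2.

2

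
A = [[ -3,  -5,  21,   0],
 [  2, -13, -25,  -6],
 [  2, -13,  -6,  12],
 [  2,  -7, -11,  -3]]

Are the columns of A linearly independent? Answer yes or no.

Row reduce A to echelon form.
R2 ← R2 + (2/3)·R1: [0, -49/3, -11, -6]
R3 ← R3 + (2/3)·R1: [0, -49/3, 8, 12]
R4 ← R4 + (2/3)·R1: [0, -31/3, 3, -3]
R3 ← R3 − R2: [0, 0, 19, 18]
R4 ← R4 − (31/49)·R2: [0, 0, 488/49, 39/49]
R4 ← R4 − (488/931)·R3: [0, 0, 0, -1149/133]
4 pivots among 4 columns.
Every column is a pivot column, so the columns are linearly independent.

yes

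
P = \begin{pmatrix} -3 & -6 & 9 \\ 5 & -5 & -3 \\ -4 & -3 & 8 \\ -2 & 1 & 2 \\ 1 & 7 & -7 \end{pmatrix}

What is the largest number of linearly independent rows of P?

2

Row reduce to echelon form.
R2 ← R2 + (5/3)·R1: [0, -15, 12]
R3 ← R3 − (4/3)·R1: [0, 5, -4]
R4 ← R4 − (2/3)·R1: [0, 5, -4]
R5 ← R5 + (1/3)·R1: [0, 5, -4]
R3 ← R3 + (1/3)·R2: [0, 0, 0]
R4 ← R4 + (1/3)·R2: [0, 0, 0]
R5 ← R5 + (1/3)·R2: [0, 0, 0]
Echelon form has 2 nonzero rows, so rank(P) = 2.
The rank gives the maximum number of linearly independent rows: 2.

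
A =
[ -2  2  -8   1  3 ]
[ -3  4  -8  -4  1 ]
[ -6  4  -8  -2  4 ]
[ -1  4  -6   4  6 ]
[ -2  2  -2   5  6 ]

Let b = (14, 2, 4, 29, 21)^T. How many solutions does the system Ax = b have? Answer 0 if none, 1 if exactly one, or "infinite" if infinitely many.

infinite

Row reduce the augmented matrix [A | b].
R2 ← R2 − (3/2)·R1: [0, 1, 4, -11/2, -7/2, -19]
R3 ← R3 − (3)·R1: [0, -2, 16, -5, -5, -38]
R4 ← R4 − (1/2)·R1: [0, 3, -2, 7/2, 9/2, 22]
R5 ← R5 − R1: [0, 0, 6, 4, 3, 7]
R3 ← R3 + (2)·R2: [0, 0, 24, -16, -12, -76]
R4 ← R4 − (3)·R2: [0, 0, -14, 20, 15, 79]
R4 ← R4 + (7/12)·R3: [0, 0, 0, 32/3, 8, 104/3]
R5 ← R5 − (1/4)·R3: [0, 0, 0, 8, 6, 26]
R5 ← R5 − (3/4)·R4: [0, 0, 0, 0, 0, 0]
The echelon form has 4 nonzero rows, and every pivot lies in the first 5 columns, so rank(A) = rank([A|b]) = 4.
The system is consistent.
rank = 4 < 5 unknowns, so there are infinitely many solutions.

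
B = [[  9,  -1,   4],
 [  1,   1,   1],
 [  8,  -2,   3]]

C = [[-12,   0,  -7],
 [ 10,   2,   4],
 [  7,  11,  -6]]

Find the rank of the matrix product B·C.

First compute BC:
[[-90,  42, -91],
 [  5,  13,  -9],
 [-95,  29, -82]]
Now row reduce the product.
R2 ← R2 + (1/18)·R1: [0, 46/3, -253/18]
R3 ← R3 − (19/18)·R1: [0, -46/3, 253/18]
R3 ← R3 + R2: [0, 0, 0]
2 nonzero rows, so rank(BC) = 2.

2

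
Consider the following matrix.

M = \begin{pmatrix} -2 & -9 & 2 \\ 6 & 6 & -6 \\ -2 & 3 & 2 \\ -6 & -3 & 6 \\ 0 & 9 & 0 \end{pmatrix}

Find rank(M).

2

Row reduce to echelon form.
R2 ← R2 + (3)·R1: [0, -21, 0]
R3 ← R3 − R1: [0, 12, 0]
R4 ← R4 − (3)·R1: [0, 24, 0]
R3 ← R3 + (4/7)·R2: [0, 0, 0]
R4 ← R4 + (8/7)·R2: [0, 0, 0]
R5 ← R5 + (3/7)·R2: [0, 0, 0]
Echelon form has 2 nonzero rows, so rank(M) = 2.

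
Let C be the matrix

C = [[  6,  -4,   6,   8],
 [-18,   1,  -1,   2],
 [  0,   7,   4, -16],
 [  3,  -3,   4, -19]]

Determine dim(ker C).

Row reduce to echelon form.
R2 ← R2 + (3)·R1: [0, -11, 17, 26]
R4 ← R4 − (1/2)·R1: [0, -1, 1, -23]
R3 ← R3 + (7/11)·R2: [0, 0, 163/11, 6/11]
R4 ← R4 − (1/11)·R2: [0, 0, -6/11, -279/11]
R4 ← R4 + (6/163)·R3: [0, 0, 0, -4131/163]
4 nonzero rows, so rank(C) = 4.
C has 4 columns; by rank–nullity, nullity = 4 − 4 = 0.

0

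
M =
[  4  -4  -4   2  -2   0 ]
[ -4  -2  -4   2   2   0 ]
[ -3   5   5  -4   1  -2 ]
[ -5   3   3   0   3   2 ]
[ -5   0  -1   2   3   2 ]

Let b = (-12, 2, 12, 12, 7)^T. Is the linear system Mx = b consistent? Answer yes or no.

Row reduce the augmented matrix [M | b].
R2 ← R2 + R1: [0, -6, -8, 4, 0, 0, -10]
R3 ← R3 + (3/4)·R1: [0, 2, 2, -5/2, -1/2, -2, 3]
R4 ← R4 + (5/4)·R1: [0, -2, -2, 5/2, 1/2, 2, -3]
R5 ← R5 + (5/4)·R1: [0, -5, -6, 9/2, 1/2, 2, -8]
R3 ← R3 + (1/3)·R2: [0, 0, -2/3, -7/6, -1/2, -2, -1/3]
R4 ← R4 − (1/3)·R2: [0, 0, 2/3, 7/6, 1/2, 2, 1/3]
R5 ← R5 − (5/6)·R2: [0, 0, 2/3, 7/6, 1/2, 2, 1/3]
R4 ← R4 + R3: [0, 0, 0, 0, 0, 0, 0]
R5 ← R5 + R3: [0, 0, 0, 0, 0, 0, 0]
The echelon form has 3 nonzero rows, and every pivot lies in the first 6 columns, so rank(M) = rank([M|b]) = 3.
The system is consistent.

yes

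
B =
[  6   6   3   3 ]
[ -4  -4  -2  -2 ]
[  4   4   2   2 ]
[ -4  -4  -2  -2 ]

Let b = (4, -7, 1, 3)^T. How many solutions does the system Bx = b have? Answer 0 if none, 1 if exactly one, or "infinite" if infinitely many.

0

Row reduce the augmented matrix [B | b].
R2 ← R2 + (2/3)·R1: [0, 0, 0, 0, -13/3]
R3 ← R3 − (2/3)·R1: [0, 0, 0, 0, -5/3]
R4 ← R4 + (2/3)·R1: [0, 0, 0, 0, 17/3]
R3 ← R3 − (5/13)·R2: [0, 0, 0, 0, 0]
R4 ← R4 + (17/13)·R2: [0, 0, 0, 0, 0]
The echelon form has 2 nonzero rows; the last pivot sits in the augmented column, so rank(B) = 1 but rank([B|b]) = 2.
Since the ranks differ, the system is inconsistent.
It has no solutions.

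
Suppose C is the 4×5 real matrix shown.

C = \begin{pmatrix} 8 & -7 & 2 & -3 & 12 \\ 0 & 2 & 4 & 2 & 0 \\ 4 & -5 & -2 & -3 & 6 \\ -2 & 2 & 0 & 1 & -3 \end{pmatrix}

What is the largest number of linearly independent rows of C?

2

Row reduce to echelon form.
R3 ← R3 − (1/2)·R1: [0, -3/2, -3, -3/2, 0]
R4 ← R4 + (1/4)·R1: [0, 1/4, 1/2, 1/4, 0]
R3 ← R3 + (3/4)·R2: [0, 0, 0, 0, 0]
R4 ← R4 − (1/8)·R2: [0, 0, 0, 0, 0]
Echelon form has 2 nonzero rows, so rank(C) = 2.
The rank gives the maximum number of linearly independent rows: 2.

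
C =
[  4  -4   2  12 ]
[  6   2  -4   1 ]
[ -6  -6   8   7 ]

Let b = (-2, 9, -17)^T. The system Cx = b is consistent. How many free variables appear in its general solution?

Row reduce the augmented matrix [C | b].
R2 ← R2 − (3/2)·R1: [0, 8, -7, -17, 12]
R3 ← R3 + (3/2)·R1: [0, -12, 11, 25, -20]
R3 ← R3 + (3/2)·R2: [0, 0, 1/2, -1/2, -2]
The echelon form has 3 nonzero rows, and every pivot lies in the first 4 columns, so rank(C) = rank([C|b]) = 3.
The system is consistent.
Free variables = (unknowns) − (rank) = 4 − 3 = 1.

1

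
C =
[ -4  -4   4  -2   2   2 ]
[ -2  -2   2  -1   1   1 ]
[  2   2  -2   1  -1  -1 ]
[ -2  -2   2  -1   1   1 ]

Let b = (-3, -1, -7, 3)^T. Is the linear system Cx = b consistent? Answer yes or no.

no

Row reduce the augmented matrix [C | b].
R2 ← R2 − (1/2)·R1: [0, 0, 0, 0, 0, 0, 1/2]
R3 ← R3 + (1/2)·R1: [0, 0, 0, 0, 0, 0, -17/2]
R4 ← R4 − (1/2)·R1: [0, 0, 0, 0, 0, 0, 9/2]
R3 ← R3 + (17)·R2: [0, 0, 0, 0, 0, 0, 0]
R4 ← R4 − (9)·R2: [0, 0, 0, 0, 0, 0, 0]
The echelon form has 2 nonzero rows; the last pivot sits in the augmented column, so rank(C) = 1 but rank([C|b]) = 2.
Since the ranks differ, the system is inconsistent.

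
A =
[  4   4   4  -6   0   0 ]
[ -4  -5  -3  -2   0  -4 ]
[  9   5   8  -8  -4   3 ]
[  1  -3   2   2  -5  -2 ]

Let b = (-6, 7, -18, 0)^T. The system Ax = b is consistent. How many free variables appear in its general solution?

Row reduce the augmented matrix [A | b].
R2 ← R2 + R1: [0, -1, 1, -8, 0, -4, 1]
R3 ← R3 − (9/4)·R1: [0, -4, -1, 11/2, -4, 3, -9/2]
R4 ← R4 − (1/4)·R1: [0, -4, 1, 7/2, -5, -2, 3/2]
R3 ← R3 − (4)·R2: [0, 0, -5, 75/2, -4, 19, -17/2]
R4 ← R4 − (4)·R2: [0, 0, -3, 71/2, -5, 14, -5/2]
R4 ← R4 − (3/5)·R3: [0, 0, 0, 13, -13/5, 13/5, 13/5]
The echelon form has 4 nonzero rows, and every pivot lies in the first 6 columns, so rank(A) = rank([A|b]) = 4.
The system is consistent.
Free variables = (unknowns) − (rank) = 6 − 4 = 2.

2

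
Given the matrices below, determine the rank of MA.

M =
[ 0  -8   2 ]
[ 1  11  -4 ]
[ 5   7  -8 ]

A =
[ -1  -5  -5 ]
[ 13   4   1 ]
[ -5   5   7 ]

First compute MA:
[[-114, -22,   6],
 [162,  19, -22],
 [126, -37, -74]]
Now row reduce the product.
R2 ← R2 + (27/19)·R1: [0, -233/19, -256/19]
R3 ← R3 + (21/19)·R1: [0, -1165/19, -1280/19]
R3 ← R3 − (5)·R2: [0, 0, 0]
2 nonzero rows, so rank(MA) = 2.

2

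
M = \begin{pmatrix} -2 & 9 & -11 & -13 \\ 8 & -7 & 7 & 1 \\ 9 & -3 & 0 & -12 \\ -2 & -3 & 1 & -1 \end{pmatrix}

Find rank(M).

Row reduce to echelon form.
R2 ← R2 + (4)·R1: [0, 29, -37, -51]
R3 ← R3 + (9/2)·R1: [0, 75/2, -99/2, -141/2]
R4 ← R4 − R1: [0, -12, 12, 12]
R3 ← R3 − (75/58)·R2: [0, 0, -48/29, -132/29]
R4 ← R4 + (12/29)·R2: [0, 0, -96/29, -264/29]
R4 ← R4 − (2)·R3: [0, 0, 0, 0]
Echelon form has 3 nonzero rows, so rank(M) = 3.

3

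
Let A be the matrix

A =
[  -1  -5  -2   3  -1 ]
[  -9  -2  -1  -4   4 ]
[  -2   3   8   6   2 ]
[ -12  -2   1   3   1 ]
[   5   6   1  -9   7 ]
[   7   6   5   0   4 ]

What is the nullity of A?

0

Row reduce to echelon form.
R2 ← R2 − (9)·R1: [0, 43, 17, -31, 13]
R3 ← R3 − (2)·R1: [0, 13, 12, 0, 4]
R4 ← R4 − (12)·R1: [0, 58, 25, -33, 13]
R5 ← R5 + (5)·R1: [0, -19, -9, 6, 2]
R6 ← R6 + (7)·R1: [0, -29, -9, 21, -3]
R3 ← R3 − (13/43)·R2: [0, 0, 295/43, 403/43, 3/43]
R4 ← R4 − (58/43)·R2: [0, 0, 89/43, 379/43, -195/43]
R5 ← R5 + (19/43)·R2: [0, 0, -64/43, -331/43, 333/43]
R6 ← R6 + (29/43)·R2: [0, 0, 106/43, 4/43, 248/43]
R4 ← R4 − (89/295)·R3: [0, 0, 0, 1766/295, -1344/295]
R5 ← R5 + (64/295)·R3: [0, 0, 0, -1671/295, 2289/295]
R6 ← R6 − (106/295)·R3: [0, 0, 0, -966/295, 1694/295]
R5 ← R5 + (1671/1766)·R4: [0, 0, 0, 0, 3045/883]
R6 ← R6 + (483/883)·R4: [0, 0, 0, 0, 2870/883]
R6 ← R6 − (82/87)·R5: [0, 0, 0, 0, 0]
5 nonzero rows, so rank(A) = 5.
A has 5 columns; by rank–nullity, nullity = 5 − 5 = 0.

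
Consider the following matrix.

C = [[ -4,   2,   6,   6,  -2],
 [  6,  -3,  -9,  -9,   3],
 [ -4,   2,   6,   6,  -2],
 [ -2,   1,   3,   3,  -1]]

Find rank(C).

1

Row reduce to echelon form.
R2 ← R2 + (3/2)·R1: [0, 0, 0, 0, 0]
R3 ← R3 − R1: [0, 0, 0, 0, 0]
R4 ← R4 − (1/2)·R1: [0, 0, 0, 0, 0]
Echelon form has 1 nonzero row, so rank(C) = 1.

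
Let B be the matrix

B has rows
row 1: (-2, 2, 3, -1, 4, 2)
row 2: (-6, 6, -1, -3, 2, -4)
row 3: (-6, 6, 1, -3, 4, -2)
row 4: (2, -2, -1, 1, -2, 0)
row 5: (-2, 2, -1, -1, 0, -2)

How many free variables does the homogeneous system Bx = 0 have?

Row reduce to echelon form.
R2 ← R2 − (3)·R1: [0, 0, -10, 0, -10, -10]
R3 ← R3 − (3)·R1: [0, 0, -8, 0, -8, -8]
R4 ← R4 + R1: [0, 0, 2, 0, 2, 2]
R5 ← R5 − R1: [0, 0, -4, 0, -4, -4]
R3 ← R3 − (4/5)·R2: [0, 0, 0, 0, 0, 0]
R4 ← R4 + (1/5)·R2: [0, 0, 0, 0, 0, 0]
R5 ← R5 − (2/5)·R2: [0, 0, 0, 0, 0, 0]
2 nonzero rows, so rank(B) = 2.
B has 6 columns; by rank–nullity, nullity = 6 − 2 = 4.

4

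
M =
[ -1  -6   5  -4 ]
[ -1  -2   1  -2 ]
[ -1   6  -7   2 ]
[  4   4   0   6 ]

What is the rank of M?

2

Row reduce to echelon form.
R2 ← R2 − R1: [0, 4, -4, 2]
R3 ← R3 − R1: [0, 12, -12, 6]
R4 ← R4 + (4)·R1: [0, -20, 20, -10]
R3 ← R3 − (3)·R2: [0, 0, 0, 0]
R4 ← R4 + (5)·R2: [0, 0, 0, 0]
Echelon form has 2 nonzero rows, so rank(M) = 2.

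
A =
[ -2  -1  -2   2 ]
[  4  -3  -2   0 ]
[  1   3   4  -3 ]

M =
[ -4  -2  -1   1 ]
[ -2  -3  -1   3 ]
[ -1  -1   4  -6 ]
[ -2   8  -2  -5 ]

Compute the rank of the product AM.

First compute AM:
[[  8,  25,  -9,  -3],
 [ -8,   3,  -9,   7],
 [ -8, -39,  18,   1]]
Now row reduce the product.
R2 ← R2 + R1: [0, 28, -18, 4]
R3 ← R3 + R1: [0, -14, 9, -2]
R3 ← R3 + (1/2)·R2: [0, 0, 0, 0]
2 nonzero rows, so rank(AM) = 2.

2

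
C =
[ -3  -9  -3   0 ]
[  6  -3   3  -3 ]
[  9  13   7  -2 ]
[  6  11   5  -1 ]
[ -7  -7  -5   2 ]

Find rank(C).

2

Row reduce to echelon form.
R2 ← R2 + (2)·R1: [0, -21, -3, -3]
R3 ← R3 + (3)·R1: [0, -14, -2, -2]
R4 ← R4 + (2)·R1: [0, -7, -1, -1]
R5 ← R5 − (7/3)·R1: [0, 14, 2, 2]
R3 ← R3 − (2/3)·R2: [0, 0, 0, 0]
R4 ← R4 − (1/3)·R2: [0, 0, 0, 0]
R5 ← R5 + (2/3)·R2: [0, 0, 0, 0]
Echelon form has 2 nonzero rows, so rank(C) = 2.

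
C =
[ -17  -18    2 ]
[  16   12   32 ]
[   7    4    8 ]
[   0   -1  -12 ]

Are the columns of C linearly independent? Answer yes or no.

Row reduce C to echelon form.
R2 ← R2 + (16/17)·R1: [0, -84/17, 576/17]
R3 ← R3 + (7/17)·R1: [0, -58/17, 150/17]
R3 ← R3 − (29/42)·R2: [0, 0, -102/7]
R4 ← R4 − (17/84)·R2: [0, 0, -132/7]
R4 ← R4 − (22/17)·R3: [0, 0, 0]
3 pivots among 3 columns.
Every column is a pivot column, so the columns are linearly independent.

yes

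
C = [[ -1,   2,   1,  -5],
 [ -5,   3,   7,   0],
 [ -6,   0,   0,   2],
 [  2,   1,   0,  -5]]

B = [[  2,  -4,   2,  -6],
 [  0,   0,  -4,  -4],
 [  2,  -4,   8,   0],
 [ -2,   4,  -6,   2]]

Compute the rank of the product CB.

2

First compute CB:
[[ 10, -20,  28, -12],
 [  4,  -8,  34,  18],
 [-16,  32, -24,  40],
 [ 14, -28,  30, -26]]
Now row reduce the product.
R2 ← R2 − (2/5)·R1: [0, 0, 114/5, 114/5]
R3 ← R3 + (8/5)·R1: [0, 0, 104/5, 104/5]
R4 ← R4 − (7/5)·R1: [0, 0, -46/5, -46/5]
R3 ← R3 − (52/57)·R2: [0, 0, 0, 0]
R4 ← R4 + (23/57)·R2: [0, 0, 0, 0]
2 nonzero rows, so rank(CB) = 2.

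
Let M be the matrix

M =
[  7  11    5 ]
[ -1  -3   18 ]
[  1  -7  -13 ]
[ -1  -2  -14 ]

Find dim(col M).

Row reduce to echelon form.
R2 ← R2 + (1/7)·R1: [0, -10/7, 131/7]
R3 ← R3 − (1/7)·R1: [0, -60/7, -96/7]
R4 ← R4 + (1/7)·R1: [0, -3/7, -93/7]
R3 ← R3 − (6)·R2: [0, 0, -126]
R4 ← R4 − (3/10)·R2: [0, 0, -189/10]
R4 ← R4 − (3/20)·R3: [0, 0, 0]
Echelon form has 3 nonzero rows, so rank(M) = 3.
The column space has dimension equal to the rank: 3.

3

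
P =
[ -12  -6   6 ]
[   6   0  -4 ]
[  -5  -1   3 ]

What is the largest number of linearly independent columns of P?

Row reduce to echelon form.
R2 ← R2 + (1/2)·R1: [0, -3, -1]
R3 ← R3 − (5/12)·R1: [0, 3/2, 1/2]
R3 ← R3 + (1/2)·R2: [0, 0, 0]
Echelon form has 2 nonzero rows, so rank(P) = 2.
The rank gives the maximum number of linearly independent columns: 2.

2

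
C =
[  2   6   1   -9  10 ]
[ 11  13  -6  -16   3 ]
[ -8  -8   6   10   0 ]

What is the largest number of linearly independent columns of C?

Row reduce to echelon form.
R2 ← R2 − (11/2)·R1: [0, -20, -23/2, 67/2, -52]
R3 ← R3 + (4)·R1: [0, 16, 10, -26, 40]
R3 ← R3 + (4/5)·R2: [0, 0, 4/5, 4/5, -8/5]
Echelon form has 3 nonzero rows, so rank(C) = 3.
The rank gives the maximum number of linearly independent columns: 3.

3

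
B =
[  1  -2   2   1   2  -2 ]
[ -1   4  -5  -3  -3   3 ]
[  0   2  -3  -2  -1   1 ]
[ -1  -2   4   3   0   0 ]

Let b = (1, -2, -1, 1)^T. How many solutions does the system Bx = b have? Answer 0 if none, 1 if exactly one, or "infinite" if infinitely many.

Row reduce the augmented matrix [B | b].
R2 ← R2 + R1: [0, 2, -3, -2, -1, 1, -1]
R4 ← R4 + R1: [0, -4, 6, 4, 2, -2, 2]
R3 ← R3 − R2: [0, 0, 0, 0, 0, 0, 0]
R4 ← R4 + (2)·R2: [0, 0, 0, 0, 0, 0, 0]
The echelon form has 2 nonzero rows, and every pivot lies in the first 6 columns, so rank(B) = rank([B|b]) = 2.
The system is consistent.
rank = 2 < 6 unknowns, so there are infinitely many solutions.

infinite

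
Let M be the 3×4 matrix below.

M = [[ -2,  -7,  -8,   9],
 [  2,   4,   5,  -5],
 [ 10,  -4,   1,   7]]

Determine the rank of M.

2

Row reduce to echelon form.
R2 ← R2 + R1: [0, -3, -3, 4]
R3 ← R3 + (5)·R1: [0, -39, -39, 52]
R3 ← R3 − (13)·R2: [0, 0, 0, 0]
Echelon form has 2 nonzero rows, so rank(M) = 2.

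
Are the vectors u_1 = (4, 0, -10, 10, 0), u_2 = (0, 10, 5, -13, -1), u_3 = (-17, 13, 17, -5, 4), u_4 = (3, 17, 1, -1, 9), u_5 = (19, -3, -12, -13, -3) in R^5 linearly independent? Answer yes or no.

yes

Form the matrix with these vectors as rows and row reduce.
R3 ← R3 + (17/4)·R1: [0, 13, -51/2, 75/2, 4]
R4 ← R4 − (3/4)·R1: [0, 17, 17/2, -17/2, 9]
R5 ← R5 − (19/4)·R1: [0, -3, 71/2, -121/2, -3]
R3 ← R3 − (13/10)·R2: [0, 0, -32, 272/5, 53/10]
R4 ← R4 − (17/10)·R2: [0, 0, 0, 68/5, 107/10]
R5 ← R5 + (3/10)·R2: [0, 0, 37, -322/5, -33/10]
R5 ← R5 + (37/32)·R3: [0, 0, 0, -3/2, 181/64]
R5 ← R5 + (15/136)·R4: [0, 0, 0, 0, 4361/1088]
5 nonzero rows, so the 5 vectors span a space of dimension 5.
Since 5 = 5, the vectors are linearly independent.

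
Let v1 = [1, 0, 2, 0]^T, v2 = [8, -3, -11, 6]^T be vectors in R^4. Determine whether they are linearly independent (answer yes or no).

yes

Form the matrix with these vectors as rows and row reduce.
R2 ← R2 − (8)·R1: [0, -3, -27, 6]
2 nonzero rows, so the 2 vectors span a space of dimension 2.
Since 2 = 2, the vectors are linearly independent.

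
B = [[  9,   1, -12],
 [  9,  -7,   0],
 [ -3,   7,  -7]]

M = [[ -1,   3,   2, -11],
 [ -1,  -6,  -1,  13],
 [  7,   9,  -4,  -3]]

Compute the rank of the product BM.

2

First compute BM:
[[-94, -87,  65, -50],
 [ -2,  69,  25, -190],
 [-53, -114,  15, 145]]
Now row reduce the product.
R2 ← R2 − (1/47)·R1: [0, 3330/47, 1110/47, -8880/47]
R3 ← R3 − (53/94)·R1: [0, -6105/94, -2035/94, 8140/47]
R3 ← R3 + (11/12)·R2: [0, 0, 0, 0]
2 nonzero rows, so rank(BM) = 2.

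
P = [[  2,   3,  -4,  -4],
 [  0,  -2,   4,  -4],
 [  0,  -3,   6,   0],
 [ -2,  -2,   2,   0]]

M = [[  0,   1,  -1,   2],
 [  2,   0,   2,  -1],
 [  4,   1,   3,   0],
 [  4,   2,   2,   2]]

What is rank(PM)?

First compute PM:
[[-26, -10, -16,  -7],
 [ -4,  -4,   0,  -6],
 [ 18,   6,  12,   3],
 [  4,   0,   4,  -2]]
Now row reduce the product.
R2 ← R2 − (2/13)·R1: [0, -32/13, 32/13, -64/13]
R3 ← R3 + (9/13)·R1: [0, -12/13, 12/13, -24/13]
R4 ← R4 + (2/13)·R1: [0, -20/13, 20/13, -40/13]
R3 ← R3 − (3/8)·R2: [0, 0, 0, 0]
R4 ← R4 − (5/8)·R2: [0, 0, 0, 0]
2 nonzero rows, so rank(PM) = 2.

2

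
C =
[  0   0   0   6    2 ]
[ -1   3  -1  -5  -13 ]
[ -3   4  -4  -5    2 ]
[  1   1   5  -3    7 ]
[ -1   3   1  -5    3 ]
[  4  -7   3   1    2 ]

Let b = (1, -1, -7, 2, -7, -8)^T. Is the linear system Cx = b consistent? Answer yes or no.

Row reduce the augmented matrix [C | b].
Swap R1 ↔ R2
R3 ← R3 − (3)·R1: [0, -5, -1, 10, 41, -4]
R4 ← R4 + R1: [0, 4, 4, -8, -6, 1]
R5 ← R5 − R1: [0, 0, 2, 0, 16, -6]
R6 ← R6 + (4)·R1: [0, 5, -1, -19, -50, -12]
Swap R2 ↔ R3
R4 ← R4 + (4/5)·R2: [0, 0, 16/5, 0, 134/5, -11/5]
R6 ← R6 + R2: [0, 0, -2, -9, -9, -16]
Swap R3 ↔ R4
R5 ← R5 − (5/8)·R3: [0, 0, 0, 0, -3/4, -37/8]
R6 ← R6 + (5/8)·R3: [0, 0, 0, -9, 31/4, -139/8]
R6 ← R6 + (3/2)·R4: [0, 0, 0, 0, 43/4, -127/8]
R6 ← R6 + (43/3)·R5: [0, 0, 0, 0, 0, -493/6]
The echelon form has 6 nonzero rows; the last pivot sits in the augmented column, so rank(C) = 5 but rank([C|b]) = 6.
Since the ranks differ, the system is inconsistent.

no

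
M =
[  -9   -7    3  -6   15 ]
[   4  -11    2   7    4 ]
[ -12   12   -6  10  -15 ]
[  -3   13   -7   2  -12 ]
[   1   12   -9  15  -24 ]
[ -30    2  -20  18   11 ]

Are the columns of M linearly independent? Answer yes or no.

yes

Row reduce M to echelon form.
R2 ← R2 + (4/9)·R1: [0, -127/9, 10/3, 13/3, 32/3]
R3 ← R3 − (4/3)·R1: [0, 64/3, -10, 18, -35]
R4 ← R4 − (1/3)·R1: [0, 46/3, -8, 4, -17]
R5 ← R5 + (1/9)·R1: [0, 101/9, -26/3, 43/3, -67/3]
R6 ← R6 − (10/3)·R1: [0, 76/3, -30, 38, -39]
R3 ← R3 + (192/127)·R2: [0, 0, -630/127, 3118/127, -2397/127]
R4 ← R4 + (138/127)·R2: [0, 0, -556/127, 1106/127, -687/127]
R5 ← R5 + (101/127)·R2: [0, 0, -764/127, 2258/127, -1759/127]
R6 ← R6 + (228/127)·R2: [0, 0, -3050/127, 5814/127, -2521/127]
R4 ← R4 − (278/315)·R3: [0, 0, 0, -4082/315, 1181/105]
R5 ← R5 − (382/315)·R3: [0, 0, 0, -3778/315, 949/105]
R6 ← R6 − (305/63)·R3: [0, 0, 0, -4604/63, 1502/21]
R5 ← R5 − (1889/2041)·R4: [0, 0, 0, 0, -2800/2041]
R6 ← R6 − (11510/2041)·R4: [0, 0, 0, 0, 16520/2041]
R6 ← R6 + (59/10)·R5: [0, 0, 0, 0, 0]
5 pivots among 5 columns.
Every column is a pivot column, so the columns are linearly independent.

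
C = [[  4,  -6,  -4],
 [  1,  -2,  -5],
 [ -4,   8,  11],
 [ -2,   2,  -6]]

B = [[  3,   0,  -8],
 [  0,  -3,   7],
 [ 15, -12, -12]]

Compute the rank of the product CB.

2

First compute CB:
[[-48,  66, -26],
 [-72,  66,  38],
 [153, -156, -44],
 [-96,  66, 102]]
Now row reduce the product.
R2 ← R2 − (3/2)·R1: [0, -33, 77]
R3 ← R3 + (51/16)·R1: [0, 435/8, -1015/8]
R4 ← R4 − (2)·R1: [0, -66, 154]
R3 ← R3 + (145/88)·R2: [0, 0, 0]
R4 ← R4 − (2)·R2: [0, 0, 0]
2 nonzero rows, so rank(CB) = 2.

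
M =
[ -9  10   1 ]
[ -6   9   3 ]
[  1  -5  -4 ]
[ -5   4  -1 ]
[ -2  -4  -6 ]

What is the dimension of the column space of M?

2

Row reduce to echelon form.
R2 ← R2 − (2/3)·R1: [0, 7/3, 7/3]
R3 ← R3 + (1/9)·R1: [0, -35/9, -35/9]
R4 ← R4 − (5/9)·R1: [0, -14/9, -14/9]
R5 ← R5 − (2/9)·R1: [0, -56/9, -56/9]
R3 ← R3 + (5/3)·R2: [0, 0, 0]
R4 ← R4 + (2/3)·R2: [0, 0, 0]
R5 ← R5 + (8/3)·R2: [0, 0, 0]
Echelon form has 2 nonzero rows, so rank(M) = 2.
The column space has dimension equal to the rank: 2.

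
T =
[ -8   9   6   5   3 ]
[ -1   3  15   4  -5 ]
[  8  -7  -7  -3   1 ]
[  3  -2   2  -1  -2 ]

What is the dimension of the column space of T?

4

Row reduce to echelon form.
R2 ← R2 − (1/8)·R1: [0, 15/8, 57/4, 27/8, -43/8]
R3 ← R3 + R1: [0, 2, -1, 2, 4]
R4 ← R4 + (3/8)·R1: [0, 11/8, 17/4, 7/8, -7/8]
R3 ← R3 − (16/15)·R2: [0, 0, -81/5, -8/5, 146/15]
R4 ← R4 − (11/15)·R2: [0, 0, -31/5, -8/5, 46/15]
R4 ← R4 − (31/81)·R3: [0, 0, 0, -80/81, -160/243]
Echelon form has 4 nonzero rows, so rank(T) = 4.
The column space has dimension equal to the rank: 4.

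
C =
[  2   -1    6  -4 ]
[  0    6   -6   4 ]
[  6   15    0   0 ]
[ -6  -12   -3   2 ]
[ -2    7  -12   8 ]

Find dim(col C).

2

Row reduce to echelon form.
R3 ← R3 − (3)·R1: [0, 18, -18, 12]
R4 ← R4 + (3)·R1: [0, -15, 15, -10]
R5 ← R5 + R1: [0, 6, -6, 4]
R3 ← R3 − (3)·R2: [0, 0, 0, 0]
R4 ← R4 + (5/2)·R2: [0, 0, 0, 0]
R5 ← R5 − R2: [0, 0, 0, 0]
Echelon form has 2 nonzero rows, so rank(C) = 2.
The column space has dimension equal to the rank: 2.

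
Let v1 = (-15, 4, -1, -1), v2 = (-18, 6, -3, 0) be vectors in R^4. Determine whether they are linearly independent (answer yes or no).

Form the matrix with these vectors as rows and row reduce.
R2 ← R2 − (6/5)·R1: [0, 6/5, -9/5, 6/5]
2 nonzero rows, so the 2 vectors span a space of dimension 2.
Since 2 = 2, the vectors are linearly independent.

yes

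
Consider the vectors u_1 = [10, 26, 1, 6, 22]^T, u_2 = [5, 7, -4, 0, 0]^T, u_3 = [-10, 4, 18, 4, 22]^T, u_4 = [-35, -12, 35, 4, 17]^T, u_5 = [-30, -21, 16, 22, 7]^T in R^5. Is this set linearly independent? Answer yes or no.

no

Form the matrix with these vectors as rows and row reduce.
R2 ← R2 − (1/2)·R1: [0, -6, -9/2, -3, -11]
R3 ← R3 + R1: [0, 30, 19, 10, 44]
R4 ← R4 + (7/2)·R1: [0, 79, 77/2, 25, 94]
R5 ← R5 + (3)·R1: [0, 57, 19, 40, 73]
R3 ← R3 + (5)·R2: [0, 0, -7/2, -5, -11]
R4 ← R4 + (79/6)·R2: [0, 0, -83/4, -29/2, -305/6]
R5 ← R5 + (19/2)·R2: [0, 0, -95/4, 23/2, -63/2]
R4 ← R4 − (83/14)·R3: [0, 0, 0, 106/7, 302/21]
R5 ← R5 − (95/14)·R3: [0, 0, 0, 318/7, 302/7]
R5 ← R5 − (3)·R4: [0, 0, 0, 0, 0]
4 nonzero rows, so the 5 vectors span a space of dimension 4.
Since 4 < 5, the vectors are linearly dependent.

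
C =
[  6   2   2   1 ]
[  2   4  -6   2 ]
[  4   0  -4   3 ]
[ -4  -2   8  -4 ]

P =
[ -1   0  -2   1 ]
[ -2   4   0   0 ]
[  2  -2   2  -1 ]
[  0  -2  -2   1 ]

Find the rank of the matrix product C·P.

2

First compute CP:
[[ -6,   2, -10,   5],
 [-22,  24, -20,  10],
 [-12,   2, -22,  11],
 [ 24, -16,  32, -16]]
Now row reduce the product.
R2 ← R2 − (11/3)·R1: [0, 50/3, 50/3, -25/3]
R3 ← R3 − (2)·R1: [0, -2, -2, 1]
R4 ← R4 + (4)·R1: [0, -8, -8, 4]
R3 ← R3 + (3/25)·R2: [0, 0, 0, 0]
R4 ← R4 + (12/25)·R2: [0, 0, 0, 0]
2 nonzero rows, so rank(CP) = 2.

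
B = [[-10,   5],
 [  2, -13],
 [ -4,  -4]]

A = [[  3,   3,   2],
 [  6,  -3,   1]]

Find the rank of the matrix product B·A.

First compute BA:
[[  0, -45, -15],
 [-72,  45,  -9],
 [-36,   0, -12]]
Now row reduce the product.
Swap R1 ↔ R2
R3 ← R3 − (1/2)·R1: [0, -45/2, -15/2]
R3 ← R3 − (1/2)·R2: [0, 0, 0]
2 nonzero rows, so rank(BA) = 2.

2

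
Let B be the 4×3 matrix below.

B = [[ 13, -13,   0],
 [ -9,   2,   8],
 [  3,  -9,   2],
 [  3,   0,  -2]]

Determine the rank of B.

3

Row reduce to echelon form.
R2 ← R2 + (9/13)·R1: [0, -7, 8]
R3 ← R3 − (3/13)·R1: [0, -6, 2]
R4 ← R4 − (3/13)·R1: [0, 3, -2]
R3 ← R3 − (6/7)·R2: [0, 0, -34/7]
R4 ← R4 + (3/7)·R2: [0, 0, 10/7]
R4 ← R4 + (5/17)·R3: [0, 0, 0]
Echelon form has 3 nonzero rows, so rank(B) = 3.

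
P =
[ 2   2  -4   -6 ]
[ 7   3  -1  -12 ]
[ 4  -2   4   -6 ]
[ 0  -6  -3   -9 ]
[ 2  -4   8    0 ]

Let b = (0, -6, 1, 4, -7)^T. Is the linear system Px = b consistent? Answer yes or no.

Row reduce the augmented matrix [P | b].
R2 ← R2 − (7/2)·R1: [0, -4, 13, 9, -6]
R3 ← R3 − (2)·R1: [0, -6, 12, 6, 1]
R5 ← R5 − R1: [0, -6, 12, 6, -7]
R3 ← R3 − (3/2)·R2: [0, 0, -15/2, -15/2, 10]
R4 ← R4 − (3/2)·R2: [0, 0, -45/2, -45/2, 13]
R5 ← R5 − (3/2)·R2: [0, 0, -15/2, -15/2, 2]
R4 ← R4 − (3)·R3: [0, 0, 0, 0, -17]
R5 ← R5 − R3: [0, 0, 0, 0, -8]
R5 ← R5 − (8/17)·R4: [0, 0, 0, 0, 0]
The echelon form has 4 nonzero rows; the last pivot sits in the augmented column, so rank(P) = 3 but rank([P|b]) = 4.
Since the ranks differ, the system is inconsistent.

no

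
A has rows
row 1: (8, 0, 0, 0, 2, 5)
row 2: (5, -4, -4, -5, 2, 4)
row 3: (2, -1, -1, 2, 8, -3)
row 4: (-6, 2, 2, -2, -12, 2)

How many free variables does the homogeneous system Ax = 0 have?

3

Row reduce to echelon form.
R2 ← R2 − (5/8)·R1: [0, -4, -4, -5, 3/4, 7/8]
R3 ← R3 − (1/4)·R1: [0, -1, -1, 2, 15/2, -17/4]
R4 ← R4 + (3/4)·R1: [0, 2, 2, -2, -21/2, 23/4]
R3 ← R3 − (1/4)·R2: [0, 0, 0, 13/4, 117/16, -143/32]
R4 ← R4 + (1/2)·R2: [0, 0, 0, -9/2, -81/8, 99/16]
R4 ← R4 + (18/13)·R3: [0, 0, 0, 0, 0, 0]
3 nonzero rows, so rank(A) = 3.
A has 6 columns; by rank–nullity, nullity = 6 − 3 = 3.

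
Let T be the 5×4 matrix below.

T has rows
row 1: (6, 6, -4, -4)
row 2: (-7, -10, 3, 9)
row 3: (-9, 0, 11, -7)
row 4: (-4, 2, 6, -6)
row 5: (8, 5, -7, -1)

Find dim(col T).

2

Row reduce to echelon form.
R2 ← R2 + (7/6)·R1: [0, -3, -5/3, 13/3]
R3 ← R3 + (3/2)·R1: [0, 9, 5, -13]
R4 ← R4 + (2/3)·R1: [0, 6, 10/3, -26/3]
R5 ← R5 − (4/3)·R1: [0, -3, -5/3, 13/3]
R3 ← R3 + (3)·R2: [0, 0, 0, 0]
R4 ← R4 + (2)·R2: [0, 0, 0, 0]
R5 ← R5 − R2: [0, 0, 0, 0]
Echelon form has 2 nonzero rows, so rank(T) = 2.
The column space has dimension equal to the rank: 2.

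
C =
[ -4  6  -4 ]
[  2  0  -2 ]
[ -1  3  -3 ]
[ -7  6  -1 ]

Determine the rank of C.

2

Row reduce to echelon form.
R2 ← R2 + (1/2)·R1: [0, 3, -4]
R3 ← R3 − (1/4)·R1: [0, 3/2, -2]
R4 ← R4 − (7/4)·R1: [0, -9/2, 6]
R3 ← R3 − (1/2)·R2: [0, 0, 0]
R4 ← R4 + (3/2)·R2: [0, 0, 0]
Echelon form has 2 nonzero rows, so rank(C) = 2.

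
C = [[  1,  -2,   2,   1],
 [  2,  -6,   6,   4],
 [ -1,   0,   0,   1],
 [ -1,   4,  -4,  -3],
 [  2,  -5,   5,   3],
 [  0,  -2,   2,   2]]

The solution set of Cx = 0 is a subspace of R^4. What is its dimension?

Row reduce to echelon form.
R2 ← R2 − (2)·R1: [0, -2, 2, 2]
R3 ← R3 + R1: [0, -2, 2, 2]
R4 ← R4 + R1: [0, 2, -2, -2]
R5 ← R5 − (2)·R1: [0, -1, 1, 1]
R3 ← R3 − R2: [0, 0, 0, 0]
R4 ← R4 + R2: [0, 0, 0, 0]
R5 ← R5 − (1/2)·R2: [0, 0, 0, 0]
R6 ← R6 − R2: [0, 0, 0, 0]
2 nonzero rows, so rank(C) = 2.
C has 4 columns; by rank–nullity, nullity = 4 − 2 = 2.

2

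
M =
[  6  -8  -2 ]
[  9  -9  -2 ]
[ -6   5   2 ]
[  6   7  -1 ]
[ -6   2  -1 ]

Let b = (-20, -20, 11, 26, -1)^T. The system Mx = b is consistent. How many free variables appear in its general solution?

Row reduce the augmented matrix [M | b].
R2 ← R2 − (3/2)·R1: [0, 3, 1, 10]
R3 ← R3 + R1: [0, -3, 0, -9]
R4 ← R4 − R1: [0, 15, 1, 46]
R5 ← R5 + R1: [0, -6, -3, -21]
R3 ← R3 + R2: [0, 0, 1, 1]
R4 ← R4 − (5)·R2: [0, 0, -4, -4]
R5 ← R5 + (2)·R2: [0, 0, -1, -1]
R4 ← R4 + (4)·R3: [0, 0, 0, 0]
R5 ← R5 + R3: [0, 0, 0, 0]
The echelon form has 3 nonzero rows, and every pivot lies in the first 3 columns, so rank(M) = rank([M|b]) = 3.
The system is consistent.
Free variables = (unknowns) − (rank) = 3 − 3 = 0.

0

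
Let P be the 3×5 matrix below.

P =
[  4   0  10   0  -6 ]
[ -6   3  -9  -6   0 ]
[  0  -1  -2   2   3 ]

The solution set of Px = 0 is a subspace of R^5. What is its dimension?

3

Row reduce to echelon form.
R2 ← R2 + (3/2)·R1: [0, 3, 6, -6, -9]
R3 ← R3 + (1/3)·R2: [0, 0, 0, 0, 0]
2 nonzero rows, so rank(P) = 2.
P has 5 columns; by rank–nullity, nullity = 5 − 2 = 3.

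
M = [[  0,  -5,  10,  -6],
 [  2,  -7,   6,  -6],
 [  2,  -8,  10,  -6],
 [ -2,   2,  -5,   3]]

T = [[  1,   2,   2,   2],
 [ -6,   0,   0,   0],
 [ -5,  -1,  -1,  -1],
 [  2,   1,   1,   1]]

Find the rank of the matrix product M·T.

First compute MT:
[[-32, -16, -16, -16],
 [  2,  -8,  -8,  -8],
 [-12, -12, -12, -12],
 [ 17,   4,   4,   4]]
Now row reduce the product.
R2 ← R2 + (1/16)·R1: [0, -9, -9, -9]
R3 ← R3 − (3/8)·R1: [0, -6, -6, -6]
R4 ← R4 + (17/32)·R1: [0, -9/2, -9/2, -9/2]
R3 ← R3 − (2/3)·R2: [0, 0, 0, 0]
R4 ← R4 − (1/2)·R2: [0, 0, 0, 0]
2 nonzero rows, so rank(MT) = 2.

2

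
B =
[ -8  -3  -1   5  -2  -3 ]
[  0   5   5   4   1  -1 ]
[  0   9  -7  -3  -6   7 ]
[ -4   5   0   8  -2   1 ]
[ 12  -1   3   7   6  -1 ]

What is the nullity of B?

Row reduce to echelon form.
R4 ← R4 − (1/2)·R1: [0, 13/2, 1/2, 11/2, -1, 5/2]
R5 ← R5 + (3/2)·R1: [0, -11/2, 3/2, 29/2, 3, -11/2]
R3 ← R3 − (9/5)·R2: [0, 0, -16, -51/5, -39/5, 44/5]
R4 ← R4 − (13/10)·R2: [0, 0, -6, 3/10, -23/10, 19/5]
R5 ← R5 + (11/10)·R2: [0, 0, 7, 189/10, 41/10, -33/5]
R4 ← R4 − (3/8)·R3: [0, 0, 0, 33/8, 5/8, 1/2]
R5 ← R5 + (7/16)·R3: [0, 0, 0, 231/16, 11/16, -11/4]
R5 ← R5 − (7/2)·R4: [0, 0, 0, 0, -3/2, -9/2]
5 nonzero rows, so rank(B) = 5.
B has 6 columns; by rank–nullity, nullity = 6 − 5 = 1.

1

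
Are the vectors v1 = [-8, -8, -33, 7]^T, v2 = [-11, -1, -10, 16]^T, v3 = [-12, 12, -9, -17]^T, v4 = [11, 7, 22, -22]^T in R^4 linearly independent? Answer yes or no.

Form the matrix with these vectors as rows and row reduce.
R2 ← R2 − (11/8)·R1: [0, 10, 283/8, 51/8]
R3 ← R3 − (3/2)·R1: [0, 24, 81/2, -55/2]
R4 ← R4 + (11/8)·R1: [0, -4, -187/8, -99/8]
R3 ← R3 − (12/5)·R2: [0, 0, -222/5, -214/5]
R4 ← R4 + (2/5)·R2: [0, 0, -369/40, -393/40]
R4 ← R4 − (123/592)·R3: [0, 0, 0, -69/74]
4 nonzero rows, so the 4 vectors span a space of dimension 4.
Since 4 = 4, the vectors are linearly independent.

yes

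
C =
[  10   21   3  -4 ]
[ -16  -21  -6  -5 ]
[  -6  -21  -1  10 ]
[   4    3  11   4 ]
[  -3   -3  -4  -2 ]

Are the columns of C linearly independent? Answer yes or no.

no

Row reduce C to echelon form.
R2 ← R2 + (8/5)·R1: [0, 63/5, -6/5, -57/5]
R3 ← R3 + (3/5)·R1: [0, -42/5, 4/5, 38/5]
R4 ← R4 − (2/5)·R1: [0, -27/5, 49/5, 28/5]
R5 ← R5 + (3/10)·R1: [0, 33/10, -31/10, -16/5]
R3 ← R3 + (2/3)·R2: [0, 0, 0, 0]
R4 ← R4 + (3/7)·R2: [0, 0, 65/7, 5/7]
R5 ← R5 − (11/42)·R2: [0, 0, -39/14, -3/14]
Swap R3 ↔ R4
R5 ← R5 + (3/10)·R3: [0, 0, 0, 0]
3 pivots among 4 columns.
Only 3 < 4 pivot columns, so the columns are linearly dependent.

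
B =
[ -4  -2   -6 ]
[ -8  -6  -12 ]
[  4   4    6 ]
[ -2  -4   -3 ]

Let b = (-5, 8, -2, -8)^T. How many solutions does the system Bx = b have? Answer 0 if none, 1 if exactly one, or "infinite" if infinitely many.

0

Row reduce the augmented matrix [B | b].
R2 ← R2 − (2)·R1: [0, -2, 0, 18]
R3 ← R3 + R1: [0, 2, 0, -7]
R4 ← R4 − (1/2)·R1: [0, -3, 0, -11/2]
R3 ← R3 + R2: [0, 0, 0, 11]
R4 ← R4 − (3/2)·R2: [0, 0, 0, -65/2]
R4 ← R4 + (65/22)·R3: [0, 0, 0, 0]
The echelon form has 3 nonzero rows; the last pivot sits in the augmented column, so rank(B) = 2 but rank([B|b]) = 3.
Since the ranks differ, the system is inconsistent.
It has no solutions.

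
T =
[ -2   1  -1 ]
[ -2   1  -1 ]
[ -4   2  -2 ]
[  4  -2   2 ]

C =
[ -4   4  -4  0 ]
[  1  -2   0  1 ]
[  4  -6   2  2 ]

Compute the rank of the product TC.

First compute TC:
[[  5,  -4,   6,  -1],
 [  5,  -4,   6,  -1],
 [ 10,  -8,  12,  -2],
 [-10,   8, -12,   2]]
Now row reduce the product.
R2 ← R2 − R1: [0, 0, 0, 0]
R3 ← R3 − (2)·R1: [0, 0, 0, 0]
R4 ← R4 + (2)·R1: [0, 0, 0, 0]
1 nonzero row, so rank(TC) = 1.

1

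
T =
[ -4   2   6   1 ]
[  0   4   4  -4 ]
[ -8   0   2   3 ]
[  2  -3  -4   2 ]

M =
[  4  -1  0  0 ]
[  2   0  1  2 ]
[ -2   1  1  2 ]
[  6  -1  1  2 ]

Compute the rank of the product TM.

First compute TM:
[[-18,   9,   9,  18],
 [-24,   8,   4,   8],
 [-18,   7,   5,  10],
 [ 22,  -8,  -5, -10]]
Now row reduce the product.
R2 ← R2 − (4/3)·R1: [0, -4, -8, -16]
R3 ← R3 − R1: [0, -2, -4, -8]
R4 ← R4 + (11/9)·R1: [0, 3, 6, 12]
R3 ← R3 − (1/2)·R2: [0, 0, 0, 0]
R4 ← R4 + (3/4)·R2: [0, 0, 0, 0]
2 nonzero rows, so rank(TM) = 2.

2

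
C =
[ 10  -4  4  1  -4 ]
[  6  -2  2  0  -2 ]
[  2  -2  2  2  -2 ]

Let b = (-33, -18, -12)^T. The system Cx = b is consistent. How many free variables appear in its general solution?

3

Row reduce the augmented matrix [C | b].
R2 ← R2 − (3/5)·R1: [0, 2/5, -2/5, -3/5, 2/5, 9/5]
R3 ← R3 − (1/5)·R1: [0, -6/5, 6/5, 9/5, -6/5, -27/5]
R3 ← R3 + (3)·R2: [0, 0, 0, 0, 0, 0]
The echelon form has 2 nonzero rows, and every pivot lies in the first 5 columns, so rank(C) = rank([C|b]) = 2.
The system is consistent.
Free variables = (unknowns) − (rank) = 5 − 2 = 3.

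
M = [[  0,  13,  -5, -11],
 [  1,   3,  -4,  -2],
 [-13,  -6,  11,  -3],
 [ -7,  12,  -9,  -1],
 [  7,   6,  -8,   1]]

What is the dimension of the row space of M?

Row reduce to echelon form.
Swap R1 ↔ R2
R3 ← R3 + (13)·R1: [0, 33, -41, -29]
R4 ← R4 + (7)·R1: [0, 33, -37, -15]
R5 ← R5 − (7)·R1: [0, -15, 20, 15]
R3 ← R3 − (33/13)·R2: [0, 0, -368/13, -14/13]
R4 ← R4 − (33/13)·R2: [0, 0, -316/13, 168/13]
R5 ← R5 + (15/13)·R2: [0, 0, 185/13, 30/13]
R4 ← R4 − (79/92)·R3: [0, 0, 0, 637/46]
R5 ← R5 + (185/368)·R3: [0, 0, 0, 325/184]
R5 ← R5 − (25/196)·R4: [0, 0, 0, 0]
Echelon form has 4 nonzero rows, so rank(M) = 4.
The row space has dimension equal to the rank: 4.

4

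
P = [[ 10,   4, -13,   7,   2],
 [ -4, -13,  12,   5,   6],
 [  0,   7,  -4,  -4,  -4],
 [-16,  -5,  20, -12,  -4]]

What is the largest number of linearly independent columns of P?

Row reduce to echelon form.
R2 ← R2 + (2/5)·R1: [0, -57/5, 34/5, 39/5, 34/5]
R4 ← R4 + (8/5)·R1: [0, 7/5, -4/5, -4/5, -4/5]
R3 ← R3 + (35/57)·R2: [0, 0, 10/57, 15/19, 10/57]
R4 ← R4 + (7/57)·R2: [0, 0, 2/57, 3/19, 2/57]
R4 ← R4 − (1/5)·R3: [0, 0, 0, 0, 0]
Echelon form has 3 nonzero rows, so rank(P) = 3.
The rank gives the maximum number of linearly independent columns: 3.

3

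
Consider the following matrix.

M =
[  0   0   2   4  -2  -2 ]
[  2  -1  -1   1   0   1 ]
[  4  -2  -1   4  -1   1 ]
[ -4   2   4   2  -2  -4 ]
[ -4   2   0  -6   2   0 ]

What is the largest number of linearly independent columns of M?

2

Row reduce to echelon form.
Swap R1 ↔ R2
R3 ← R3 − (2)·R1: [0, 0, 1, 2, -1, -1]
R4 ← R4 + (2)·R1: [0, 0, 2, 4, -2, -2]
R5 ← R5 + (2)·R1: [0, 0, -2, -4, 2, 2]
R3 ← R3 − (1/2)·R2: [0, 0, 0, 0, 0, 0]
R4 ← R4 − R2: [0, 0, 0, 0, 0, 0]
R5 ← R5 + R2: [0, 0, 0, 0, 0, 0]
Echelon form has 2 nonzero rows, so rank(M) = 2.
The rank gives the maximum number of linearly independent columns: 2.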